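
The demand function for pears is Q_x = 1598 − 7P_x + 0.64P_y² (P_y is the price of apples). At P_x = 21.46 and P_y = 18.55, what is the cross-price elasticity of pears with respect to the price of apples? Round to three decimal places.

0.264

At P_x = 21.46 and P_y = 18.55: Q_x = 1668.006.
∂Q_x/∂P_y = 1.28P_y = 1.28(18.55) = 23.7440.
ε = (∂Q_x/∂P_y)(P_y/Q_x) = 23.7440 × (18.55/1668.006) ≈ 0.264.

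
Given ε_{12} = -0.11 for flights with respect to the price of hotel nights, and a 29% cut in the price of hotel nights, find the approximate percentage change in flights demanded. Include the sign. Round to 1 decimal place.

3.2%

%ΔQ ≈ ε × %ΔP of hotel nights = -0.11 × (-29%) = 3.2%.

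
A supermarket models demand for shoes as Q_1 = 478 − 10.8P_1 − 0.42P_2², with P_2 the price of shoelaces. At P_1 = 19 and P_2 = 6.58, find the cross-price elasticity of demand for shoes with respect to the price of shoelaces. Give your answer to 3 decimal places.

-0.143

At P_1 = 19 and P_2 = 6.58: Q_1 = 254.616.
∂Q_1/∂P_2 = -0.84P_2 = -0.84(6.58) = -5.5272.
ε = (∂Q_1/∂P_2)(P_2/Q_1) = -5.5272 × (6.58/254.616) ≈ -0.143.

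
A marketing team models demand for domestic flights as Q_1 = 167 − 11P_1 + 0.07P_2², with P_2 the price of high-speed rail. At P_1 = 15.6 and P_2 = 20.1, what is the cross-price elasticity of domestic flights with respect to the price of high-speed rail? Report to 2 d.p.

2.39

At P_1 = 15.6 and P_2 = 20.1: Q_1 = 23.681.
∂Q_1/∂P_2 = 0.14P_2 = 0.14(20.1) = 2.8140.
ε = (∂Q_1/∂P_2)(P_2/Q_1) = 2.8140 × (20.1/23.681) ≈ 2.39.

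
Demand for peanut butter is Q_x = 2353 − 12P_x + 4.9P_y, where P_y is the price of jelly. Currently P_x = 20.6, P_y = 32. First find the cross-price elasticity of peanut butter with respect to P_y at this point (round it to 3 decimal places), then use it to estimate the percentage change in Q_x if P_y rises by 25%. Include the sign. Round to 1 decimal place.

1.7%

At P_x = 20.6, P_y = 32: Q_x = 2262.6.
∂Q_x/∂P_y = 4.9.
ε = (∂Q_x/∂P_y)(P_y/Q_x) = 4.9000 × 32/2262.6 ≈ 0.069.
%ΔQ_x ≈ ε × %ΔP_y = 0.069 × (25%) = 1.7%.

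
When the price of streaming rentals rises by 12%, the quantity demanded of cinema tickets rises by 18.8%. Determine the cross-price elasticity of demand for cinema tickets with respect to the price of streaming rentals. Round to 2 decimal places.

ε = (%ΔQ of cinema tickets) / (%ΔP of streaming rentals) = (18.8%) / (12%) ≈ 1.57.

1.57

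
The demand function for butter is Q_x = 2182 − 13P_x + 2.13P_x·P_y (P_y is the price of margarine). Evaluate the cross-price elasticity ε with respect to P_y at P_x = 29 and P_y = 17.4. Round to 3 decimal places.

0.373

At P_x = 29 and P_y = 17.4: Q_x = 2879.798.
∂Q_x/∂P_y = 2.13P_x = 2.13(29) = 61.7700.
ε = (∂Q_x/∂P_y)(P_y/Q_x) = 61.7700 × (17.4/2879.798) ≈ 0.373.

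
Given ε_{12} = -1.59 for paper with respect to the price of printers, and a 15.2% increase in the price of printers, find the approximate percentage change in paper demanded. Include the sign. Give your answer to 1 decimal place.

-24.2%

%ΔQ ≈ ε × %ΔP of printers = -1.59 × (15.2%) = -24.2%.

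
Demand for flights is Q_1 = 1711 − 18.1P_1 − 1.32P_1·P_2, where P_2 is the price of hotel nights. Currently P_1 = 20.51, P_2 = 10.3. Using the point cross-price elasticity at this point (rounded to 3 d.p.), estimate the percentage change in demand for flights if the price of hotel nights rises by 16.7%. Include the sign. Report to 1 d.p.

At P_1 = 20.51, P_2 = 10.3: Q_1 = 1060.915.
∂Q_1/∂P_2 = -1.32P_1 = -27.0732.
ε = (∂Q_1/∂P_2)(P_2/Q_1) = -27.0732 × 10.3/1060.915 ≈ -0.263.
%ΔQ_1 ≈ ε × %ΔP_2 = -0.263 × (16.7%) = -4.4%.

-4.4%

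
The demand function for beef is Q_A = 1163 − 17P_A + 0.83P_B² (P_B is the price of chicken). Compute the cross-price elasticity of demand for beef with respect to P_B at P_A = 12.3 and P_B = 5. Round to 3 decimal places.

At P_A = 12.3 and P_B = 5: Q_A = 974.65.
∂Q_A/∂P_B = 1.66P_B = 1.66(5) = 8.3000.
ε = (∂Q_A/∂P_B)(P_B/Q_A) = 8.3000 × (5/974.65) ≈ 0.043.

0.043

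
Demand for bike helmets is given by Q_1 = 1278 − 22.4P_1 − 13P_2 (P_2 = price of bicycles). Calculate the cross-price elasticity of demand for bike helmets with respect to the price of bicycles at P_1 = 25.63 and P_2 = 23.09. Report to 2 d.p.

At P_1 = 25.63 and P_2 = 23.09: Q_1 = 403.718.
∂Q_1/∂P_2 = -13.
ε = (∂Q_1/∂P_2)(P_2/Q_1) = -13 × (23.09/403.718) ≈ -0.74.

-0.74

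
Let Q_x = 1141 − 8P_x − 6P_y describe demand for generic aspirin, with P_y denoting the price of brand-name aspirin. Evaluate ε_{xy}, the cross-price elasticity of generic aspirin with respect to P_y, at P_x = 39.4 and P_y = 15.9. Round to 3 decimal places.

-0.131

At P_x = 39.4 and P_y = 15.9: Q_x = 730.4.
∂Q_x/∂P_y = -6.
ε = (∂Q_x/∂P_y)(P_y/Q_x) = -6 × (15.9/730.4) ≈ -0.131.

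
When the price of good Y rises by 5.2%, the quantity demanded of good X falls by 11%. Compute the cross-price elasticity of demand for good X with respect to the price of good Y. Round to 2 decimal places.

ε = (%ΔQ of good X) / (%ΔP of good Y) = (-11%) / (5.2%) ≈ -2.12.
Negative cross-price elasticity: complements.

-2.12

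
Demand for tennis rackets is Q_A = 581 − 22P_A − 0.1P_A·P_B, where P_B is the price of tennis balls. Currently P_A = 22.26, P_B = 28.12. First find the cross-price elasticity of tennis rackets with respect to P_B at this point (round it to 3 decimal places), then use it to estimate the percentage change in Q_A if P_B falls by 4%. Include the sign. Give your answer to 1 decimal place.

8.7%

At P_A = 22.26, P_B = 28.12: Q_A = 28.685.
∂Q_A/∂P_B = -0.1P_A = -2.2260.
ε = (∂Q_A/∂P_B)(P_B/Q_A) = -2.2260 × 28.12/28.685 ≈ -2.182.
%ΔQ_A ≈ ε × %ΔP_B = -2.182 × (-4%) = 8.7%.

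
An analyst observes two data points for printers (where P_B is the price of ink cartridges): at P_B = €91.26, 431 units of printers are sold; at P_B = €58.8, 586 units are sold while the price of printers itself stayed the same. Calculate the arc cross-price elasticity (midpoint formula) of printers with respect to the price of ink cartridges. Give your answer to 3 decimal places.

-0.705

ΔQ_A = 586 − 431 = 155; ΔP_B = 58.8 − 91.26 = -32.46.
Midpoints: Q̄_A = 508.5, P̄_B = 75.03.
ε = (ΔQ_A/Q̄_A)/(ΔP_B/P̄_B) = (155/508.5)/(-32.46/75.03) ≈ -0.705.
ε < 0: printers and ink cartridges are complements.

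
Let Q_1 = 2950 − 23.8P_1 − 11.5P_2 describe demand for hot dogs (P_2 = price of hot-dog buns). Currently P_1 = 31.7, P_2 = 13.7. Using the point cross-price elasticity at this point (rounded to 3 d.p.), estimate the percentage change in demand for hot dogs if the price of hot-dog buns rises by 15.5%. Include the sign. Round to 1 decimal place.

-1.2%

At P_1 = 31.7, P_2 = 13.7: Q_1 = 2037.99.
∂Q_1/∂P_2 = -11.5.
ε = (∂Q_1/∂P_2)(P_2/Q_1) = -11.5000 × 13.7/2037.99 ≈ -0.077.
%ΔQ_1 ≈ ε × %ΔP_2 = -0.077 × (15.5%) = -1.2%.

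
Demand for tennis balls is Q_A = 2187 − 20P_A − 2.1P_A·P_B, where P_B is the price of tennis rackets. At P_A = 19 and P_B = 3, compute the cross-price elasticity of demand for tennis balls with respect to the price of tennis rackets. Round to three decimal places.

-0.071

At P_A = 19 and P_B = 3: Q_A = 1687.3.
∂Q_A/∂P_B = -2.1P_A = -2.1(19) = -39.9000.
ε = (∂Q_A/∂P_B)(P_B/Q_A) = -39.9000 × (3/1687.3) ≈ -0.071.
ε < 0: complements.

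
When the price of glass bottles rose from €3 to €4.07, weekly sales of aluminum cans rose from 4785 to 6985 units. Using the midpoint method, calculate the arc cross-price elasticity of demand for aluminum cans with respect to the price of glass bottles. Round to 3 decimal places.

ΔQ_A = 6985 − 4785 = 2200; ΔP_B = 4.07 − 3 = 1.07.
Midpoints: Q̄_A = 5885.0, P̄_B = 3.54.
ε = (ΔQ_A/Q̄_A)/(ΔP_B/P̄_B) = (2200/5885.0)/(1.07/3.54) ≈ 1.235.

1.235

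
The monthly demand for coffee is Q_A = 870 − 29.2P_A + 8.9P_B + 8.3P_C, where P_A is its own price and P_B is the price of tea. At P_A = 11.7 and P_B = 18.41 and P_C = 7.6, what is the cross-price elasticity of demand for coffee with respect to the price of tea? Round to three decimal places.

0.217

At P_A = 11.7 and P_B = 18.41 and P_C = 7.6: Q_A = 755.289.
∂Q_A/∂P_B = 8.9.
ε = (∂Q_A/∂P_B)(P_B/Q_A) = 8.9 × (18.41/755.289) ≈ 0.217.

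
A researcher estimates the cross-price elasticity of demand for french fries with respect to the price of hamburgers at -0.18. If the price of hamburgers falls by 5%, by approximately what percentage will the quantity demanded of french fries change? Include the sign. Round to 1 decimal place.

0.9%

%ΔQ ≈ ε × %ΔP of hamburgers = -0.18 × (-5%) = 0.9%.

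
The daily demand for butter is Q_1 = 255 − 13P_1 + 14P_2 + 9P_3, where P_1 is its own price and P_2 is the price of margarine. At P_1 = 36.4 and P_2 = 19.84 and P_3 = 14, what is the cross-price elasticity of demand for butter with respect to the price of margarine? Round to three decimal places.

1.497

At P_1 = 36.4 and P_2 = 19.84 and P_3 = 14: Q_1 = 185.56.
∂Q_1/∂P_2 = 14.
ε = (∂Q_1/∂P_2)(P_2/Q_1) = 14 × (19.84/185.56) ≈ 1.497.
Since ε > 0, butter and margarine are substitutes.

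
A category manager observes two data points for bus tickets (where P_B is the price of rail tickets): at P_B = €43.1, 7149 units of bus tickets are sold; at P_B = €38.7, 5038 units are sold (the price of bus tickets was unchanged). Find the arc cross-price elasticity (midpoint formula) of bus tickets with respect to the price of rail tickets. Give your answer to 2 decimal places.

3.22

ΔQ_A = 5038 − 7149 = -2111; ΔP_B = 38.7 − 43.1 = -4.4.
Midpoints: Q̄_A = 6093.5, P̄_B = 40.90.
ε = (ΔQ_A/Q̄_A)/(ΔP_B/P̄_B) = (-2111/6093.5)/(-4.4/40.90) ≈ 3.22.
ε > 0: bus tickets and rail tickets are substitutes.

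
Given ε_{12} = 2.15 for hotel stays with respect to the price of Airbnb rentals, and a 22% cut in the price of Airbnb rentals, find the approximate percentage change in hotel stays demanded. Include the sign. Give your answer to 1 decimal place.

%ΔQ ≈ ε × %ΔP of Airbnb rentals = 2.15 × (-22%) = -47.3%.
Demand for hotel stays falls by about 47.3%.

-47.3%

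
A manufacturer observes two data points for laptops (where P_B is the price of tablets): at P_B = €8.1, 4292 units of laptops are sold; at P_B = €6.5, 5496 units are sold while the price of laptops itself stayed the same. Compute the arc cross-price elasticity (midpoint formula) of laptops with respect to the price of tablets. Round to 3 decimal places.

-1.122

ΔQ_A = 5496 − 4292 = 1204; ΔP_B = 6.5 − 8.1 = -1.6.
Midpoints: Q̄_A = 4894.0, P̄_B = 7.30.
ε = (ΔQ_A/Q̄_A)/(ΔP_B/P̄_B) = (1204/4894.0)/(-1.6/7.30) ≈ -1.122.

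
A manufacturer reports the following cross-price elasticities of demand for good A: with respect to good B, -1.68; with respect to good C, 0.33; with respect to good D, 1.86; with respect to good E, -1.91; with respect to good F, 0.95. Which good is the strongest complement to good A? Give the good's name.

Complements have ε < 0. The most negative value is -1.91 (good E).

good E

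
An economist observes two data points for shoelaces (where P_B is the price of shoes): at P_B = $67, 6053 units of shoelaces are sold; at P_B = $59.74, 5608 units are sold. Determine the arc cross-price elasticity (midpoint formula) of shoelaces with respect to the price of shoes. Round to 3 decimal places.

ΔQ_A = 5608 − 6053 = -445; ΔP_B = 59.74 − 67 = -7.26.
Midpoints: Q̄_A = 5830.5, P̄_B = 63.37.
ε = (ΔQ_A/Q̄_A)/(ΔP_B/P̄_B) = (-445/5830.5)/(-7.26/63.37) ≈ 0.666.

0.666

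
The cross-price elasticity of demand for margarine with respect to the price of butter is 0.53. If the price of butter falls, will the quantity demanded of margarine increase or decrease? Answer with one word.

decrease

ε > 0 and the price of butter falls, so the quantity of margarine moves in the same direction: it decreases.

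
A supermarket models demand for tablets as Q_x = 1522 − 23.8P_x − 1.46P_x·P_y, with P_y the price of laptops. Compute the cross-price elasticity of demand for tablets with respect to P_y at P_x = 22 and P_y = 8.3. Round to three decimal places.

At P_x = 22 and P_y = 8.3: Q_x = 731.804.
∂Q_x/∂P_y = -1.46P_x = -1.46(22) = -32.1200.
ε = (∂Q_x/∂P_y)(P_y/Q_x) = -32.1200 × (8.3/731.804) ≈ -0.364.

-0.364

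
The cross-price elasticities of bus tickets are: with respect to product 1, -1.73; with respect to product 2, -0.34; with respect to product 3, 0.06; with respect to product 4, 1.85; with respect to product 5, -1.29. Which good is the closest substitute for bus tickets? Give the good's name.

Substitutes have ε > 0. Among the positive values, 1.85 (product 4) is largest.

product 4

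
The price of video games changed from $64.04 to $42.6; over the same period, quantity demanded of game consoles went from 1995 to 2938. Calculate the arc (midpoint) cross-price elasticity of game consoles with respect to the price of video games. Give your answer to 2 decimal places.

-0.95

ΔQ_A = 2938 − 1995 = 943; ΔP_B = 42.6 − 64.04 = -21.44.
Midpoints: Q̄_A = 2466.5, P̄_B = 53.32.
ε = (ΔQ_A/Q̄_A)/(ΔP_B/P̄_B) = (943/2466.5)/(-21.44/53.32) ≈ -0.95.
ε < 0: game consoles and video games are complements.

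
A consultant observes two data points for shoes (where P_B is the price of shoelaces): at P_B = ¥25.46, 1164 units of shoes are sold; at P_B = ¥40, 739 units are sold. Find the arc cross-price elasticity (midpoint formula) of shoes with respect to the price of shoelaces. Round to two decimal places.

ΔQ_A = 739 − 1164 = -425; ΔP_B = 40 − 25.46 = 14.54.
Midpoints: Q̄_A = 951.5, P̄_B = 32.73.
ε = (ΔQ_A/Q̄_A)/(ΔP_B/P̄_B) = (-425/951.5)/(14.54/32.73) ≈ -1.01.

-1.01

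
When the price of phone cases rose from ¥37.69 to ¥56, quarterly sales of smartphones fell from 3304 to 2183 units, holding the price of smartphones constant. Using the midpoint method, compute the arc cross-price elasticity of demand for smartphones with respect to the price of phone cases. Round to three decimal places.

ΔQ_A = 2183 − 3304 = -1121; ΔP_B = 56 − 37.69 = 18.31.
Midpoints: Q̄_A = 2743.5, P̄_B = 46.84.
ε = (ΔQ_A/Q̄_A)/(ΔP_B/P̄_B) = (-1121/2743.5)/(18.31/46.84) ≈ -1.045.
ε < 0: smartphones and phone cases are complements.

-1.045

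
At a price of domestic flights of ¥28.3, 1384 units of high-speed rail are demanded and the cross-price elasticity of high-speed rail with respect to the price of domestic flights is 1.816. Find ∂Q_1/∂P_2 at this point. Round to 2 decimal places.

ε = (∂Q_1/∂P_2)·(P_2/Q_1) ⇒ ∂Q_1/∂P_2 = ε·Q_1/P_2 = 1.816 × 1384/28.3 ≈ 88.81.

88.81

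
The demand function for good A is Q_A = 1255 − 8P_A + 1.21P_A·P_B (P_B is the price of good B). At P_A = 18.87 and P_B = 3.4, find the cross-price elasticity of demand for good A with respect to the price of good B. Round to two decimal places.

At P_A = 18.87 and P_B = 3.4: Q_A = 1181.671.
∂Q_A/∂P_B = 1.21P_A = 1.21(18.87) = 22.8327.
ε = (∂Q_A/∂P_B)(P_B/Q_A) = 22.8327 × (3.4/1181.671) ≈ 0.07.
ε > 0: substitutes.

0.07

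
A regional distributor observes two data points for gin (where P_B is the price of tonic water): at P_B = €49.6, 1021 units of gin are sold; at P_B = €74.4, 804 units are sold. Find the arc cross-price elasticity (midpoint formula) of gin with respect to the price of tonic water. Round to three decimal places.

-0.595

ΔQ_A = 804 − 1021 = -217; ΔP_B = 74.4 − 49.6 = 24.8.
Midpoints: Q̄_A = 912.5, P̄_B = 62.00.
ε = (ΔQ_A/Q̄_A)/(ΔP_B/P̄_B) = (-217/912.5)/(24.8/62.00) ≈ -0.595.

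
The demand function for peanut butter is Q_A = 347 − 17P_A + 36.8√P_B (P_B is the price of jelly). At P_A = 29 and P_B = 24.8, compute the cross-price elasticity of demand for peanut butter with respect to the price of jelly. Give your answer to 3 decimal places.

2.459

At P_A = 29 and P_B = 24.8: Q_A = 37.263.
∂Q_A/∂P_B = 36.8/(2√P_B) = 36.8/(2√24.8) = 3.6948.
ε = (∂Q_A/∂P_B)(P_B/Q_A) = 3.6948 × (24.8/37.263) ≈ 2.459.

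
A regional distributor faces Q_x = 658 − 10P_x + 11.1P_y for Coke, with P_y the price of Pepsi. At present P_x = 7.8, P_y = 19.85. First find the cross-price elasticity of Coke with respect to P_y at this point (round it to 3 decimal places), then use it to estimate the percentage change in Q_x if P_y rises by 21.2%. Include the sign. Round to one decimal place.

At P_x = 7.8, P_y = 19.85: Q_x = 800.335.
∂Q_x/∂P_y = 11.1.
ε = (∂Q_x/∂P_y)(P_y/Q_x) = 11.1000 × 19.85/800.335 ≈ 0.275.
%ΔQ_x ≈ ε × %ΔP_y = 0.275 × (21.2%) = 5.8%.

5.8%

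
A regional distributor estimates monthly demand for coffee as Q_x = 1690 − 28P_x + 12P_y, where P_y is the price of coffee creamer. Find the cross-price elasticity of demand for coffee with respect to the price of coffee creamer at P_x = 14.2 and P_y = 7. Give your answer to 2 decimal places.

0.06

At P_x = 14.2 and P_y = 7: Q_x = 1376.4.
∂Q_x/∂P_y = 12.
ε = (∂Q_x/∂P_y)(P_y/Q_x) = 12 × (7/1376.4) ≈ 0.06.
Since ε > 0, coffee and coffee creamer are substitutes.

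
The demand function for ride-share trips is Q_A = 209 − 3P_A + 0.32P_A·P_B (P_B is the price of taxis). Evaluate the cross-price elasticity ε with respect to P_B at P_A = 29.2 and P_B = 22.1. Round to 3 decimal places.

At P_A = 29.2 and P_B = 22.1: Q_A = 327.902.
∂Q_A/∂P_B = 0.32P_A = 0.32(29.2) = 9.3440.
ε = (∂Q_A/∂P_B)(P_B/Q_A) = 9.3440 × (22.1/327.902) ≈ 0.630.

0.630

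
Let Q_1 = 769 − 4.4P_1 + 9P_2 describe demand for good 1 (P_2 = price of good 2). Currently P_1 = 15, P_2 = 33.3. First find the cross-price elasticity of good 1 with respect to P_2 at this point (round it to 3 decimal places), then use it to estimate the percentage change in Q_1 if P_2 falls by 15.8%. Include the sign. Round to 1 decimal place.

-4.7%

At P_1 = 15, P_2 = 33.3: Q_1 = 1002.7.
∂Q_1/∂P_2 = 9.
ε = (∂Q_1/∂P_2)(P_2/Q_1) = 9.0000 × 33.3/1002.7 ≈ 0.299.
%ΔQ_1 ≈ ε × %ΔP_2 = 0.299 × (-15.8%) = -4.7%.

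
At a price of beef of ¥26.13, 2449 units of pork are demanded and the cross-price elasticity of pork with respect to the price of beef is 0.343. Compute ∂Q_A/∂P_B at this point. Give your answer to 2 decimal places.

32.15

ε = (∂Q_A/∂P_B)·(P_B/Q_A) ⇒ ∂Q_A/∂P_B = ε·Q_A/P_B = 0.343 × 2449/26.13 ≈ 32.15.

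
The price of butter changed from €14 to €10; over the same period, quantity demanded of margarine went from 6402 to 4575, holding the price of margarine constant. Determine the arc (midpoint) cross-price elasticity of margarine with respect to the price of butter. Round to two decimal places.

1.00

ΔQ_A = 4575 − 6402 = -1827; ΔP_B = 10 − 14 = -4.
Midpoints: Q̄_A = 5488.5, P̄_B = 12.00.
ε = (ΔQ_A/Q̄_A)/(ΔP_B/P̄_B) = (-1827/5488.5)/(-4/12.00) ≈ 1.00.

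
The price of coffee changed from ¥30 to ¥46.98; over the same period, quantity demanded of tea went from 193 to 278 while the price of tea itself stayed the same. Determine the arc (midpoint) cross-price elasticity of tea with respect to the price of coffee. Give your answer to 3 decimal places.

ΔQ_A = 278 − 193 = 85; ΔP_B = 46.98 − 30 = 16.98.
Midpoints: Q̄_A = 235.5, P̄_B = 38.49.
ε = (ΔQ_A/Q̄_A)/(ΔP_B/P̄_B) = (85/235.5)/(16.98/38.49) ≈ 0.818.
ε > 0: tea and coffee are substitutes.

0.818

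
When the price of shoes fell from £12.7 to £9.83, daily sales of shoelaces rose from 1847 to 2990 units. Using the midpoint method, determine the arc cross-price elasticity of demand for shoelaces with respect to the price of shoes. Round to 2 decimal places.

-1.86

ΔQ_A = 2990 − 1847 = 1143; ΔP_B = 9.83 − 12.7 = -2.87.
Midpoints: Q̄_A = 2418.5, P̄_B = 11.27.
ε = (ΔQ_A/Q̄_A)/(ΔP_B/P̄_B) = (1143/2418.5)/(-2.87/11.27) ≈ -1.86.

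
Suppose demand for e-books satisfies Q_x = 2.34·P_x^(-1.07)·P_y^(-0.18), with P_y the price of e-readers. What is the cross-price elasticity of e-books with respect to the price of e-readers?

In a log-linear (constant-elasticity) demand function, the coefficient on the exponent of P_y is the cross-price elasticity.
ε = -0.18. Negative, so e-books and e-readers are complements.

-0.18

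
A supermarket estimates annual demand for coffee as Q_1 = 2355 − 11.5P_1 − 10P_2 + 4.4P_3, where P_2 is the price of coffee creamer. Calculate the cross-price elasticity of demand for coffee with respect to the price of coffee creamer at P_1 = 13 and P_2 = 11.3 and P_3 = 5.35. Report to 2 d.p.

-0.05

At P_1 = 13 and P_2 = 11.3 and P_3 = 5.35: Q_1 = 2116.04.
∂Q_1/∂P_2 = -10.
ε = (∂Q_1/∂P_2)(P_2/Q_1) = -10 × (11.3/2116.04) ≈ -0.05.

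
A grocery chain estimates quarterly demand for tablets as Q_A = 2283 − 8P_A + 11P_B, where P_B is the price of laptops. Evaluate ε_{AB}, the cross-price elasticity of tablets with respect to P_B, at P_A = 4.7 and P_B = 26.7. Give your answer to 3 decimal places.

At P_A = 4.7 and P_B = 26.7: Q_A = 2539.1.
∂Q_A/∂P_B = 11.
ε = (∂Q_A/∂P_B)(P_B/Q_A) = 11 × (26.7/2539.1) ≈ 0.116.
Since ε > 0, tablets and laptops are substitutes.

0.116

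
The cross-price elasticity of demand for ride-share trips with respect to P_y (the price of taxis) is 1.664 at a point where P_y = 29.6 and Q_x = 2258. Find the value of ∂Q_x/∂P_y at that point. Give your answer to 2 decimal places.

126.94

ε = (∂Q_x/∂P_y)·(P_y/Q_x) ⇒ ∂Q_x/∂P_y = ε·Q_x/P_y = 1.664 × 2258/29.6 ≈ 126.94.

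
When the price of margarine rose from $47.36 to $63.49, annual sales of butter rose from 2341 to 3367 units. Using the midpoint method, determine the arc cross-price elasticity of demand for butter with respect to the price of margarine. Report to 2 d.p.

ΔQ_A = 3367 − 2341 = 1026; ΔP_B = 63.49 − 47.36 = 16.13.
Midpoints: Q̄_A = 2854.0, P̄_B = 55.42.
ε = (ΔQ_A/Q̄_A)/(ΔP_B/P̄_B) = (1026/2854.0)/(16.13/55.42) ≈ 1.24.
ε > 0: butter and margarine are substitutes.

1.24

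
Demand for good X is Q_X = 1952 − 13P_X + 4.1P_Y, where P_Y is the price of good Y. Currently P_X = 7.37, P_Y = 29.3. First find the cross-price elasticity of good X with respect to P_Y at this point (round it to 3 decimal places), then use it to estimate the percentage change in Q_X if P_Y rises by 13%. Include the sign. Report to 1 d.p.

0.8%

At P_X = 7.37, P_Y = 29.3: Q_X = 1976.32.
∂Q_X/∂P_Y = 4.1.
ε = (∂Q_X/∂P_Y)(P_Y/Q_X) = 4.1000 × 29.3/1976.32 ≈ 0.061.
%ΔQ_X ≈ ε × %ΔP_Y = 0.061 × (13%) = 0.8%.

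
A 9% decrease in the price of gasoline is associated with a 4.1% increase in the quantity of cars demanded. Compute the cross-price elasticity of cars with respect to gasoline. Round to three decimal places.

ε = (%ΔQ of cars) / (%ΔP of gasoline) = (4.1%) / (-9%) ≈ -0.456.
Negative cross-price elasticity: complements.

-0.456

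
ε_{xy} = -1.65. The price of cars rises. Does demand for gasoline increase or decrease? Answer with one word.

ε < 0 and the price of cars rises, so the quantity of gasoline moves in the opposite direction: it decreases.

decrease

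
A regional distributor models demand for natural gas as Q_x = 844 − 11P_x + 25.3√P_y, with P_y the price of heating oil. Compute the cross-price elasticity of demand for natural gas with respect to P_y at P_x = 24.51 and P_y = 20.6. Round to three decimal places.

At P_x = 24.51 and P_y = 20.6: Q_x = 689.220.
∂Q_x/∂P_y = 25.3/(2√P_y) = 25.3/(2√20.6) = 2.7871.
ε = (∂Q_x/∂P_y)(P_y/Q_x) = 2.7871 × (20.6/689.220) ≈ 0.083.
ε > 0: substitutes.

0.083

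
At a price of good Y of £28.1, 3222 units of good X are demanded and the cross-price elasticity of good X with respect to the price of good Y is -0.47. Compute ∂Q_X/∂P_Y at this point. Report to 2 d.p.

-53.89

ε = (∂Q_X/∂P_Y)·(P_Y/Q_X) ⇒ ∂Q_X/∂P_Y = ε·Q_X/P_Y = -0.47 × 3222/28.1 ≈ -53.89.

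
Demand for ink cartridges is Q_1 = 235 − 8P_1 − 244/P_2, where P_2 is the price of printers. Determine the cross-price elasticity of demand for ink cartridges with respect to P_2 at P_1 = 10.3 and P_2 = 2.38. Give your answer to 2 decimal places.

At P_1 = 10.3 and P_2 = 2.38: Q_1 = 50.079.
∂Q_1/∂P_2 = 244/P_2² = 43.0761.
ε = (∂Q_1/∂P_2)(P_2/Q_1) = 43.0761 × (2.38/50.079) ≈ 2.05.

2.05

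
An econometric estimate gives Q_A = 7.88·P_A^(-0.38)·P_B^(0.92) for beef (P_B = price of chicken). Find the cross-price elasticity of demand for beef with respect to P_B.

In a log-linear (constant-elasticity) demand function, the coefficient on the exponent of P_B is the cross-price elasticity.
ε = 0.92. Positive, so beef and chicken are substitutes.

0.92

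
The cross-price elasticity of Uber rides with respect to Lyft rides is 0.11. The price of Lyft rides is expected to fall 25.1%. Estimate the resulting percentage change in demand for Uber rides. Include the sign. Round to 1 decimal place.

%ΔQ ≈ ε × %ΔP of Lyft rides = 0.11 × (-25.1%) = -2.8%.

-2.8%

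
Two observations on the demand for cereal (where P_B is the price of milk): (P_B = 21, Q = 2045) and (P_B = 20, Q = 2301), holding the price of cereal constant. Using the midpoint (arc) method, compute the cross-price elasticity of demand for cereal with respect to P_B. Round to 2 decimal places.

ΔQ_A = 2301 − 2045 = 256; ΔP_B = 20 − 21 = -1.
Midpoints: Q̄_A = 2173.0, P̄_B = 20.50.
ε = (ΔQ_A/Q̄_A)/(ΔP_B/P̄_B) = (256/2173.0)/(-1/20.50) ≈ -2.42.
ε < 0: cereal and milk are complements.

-2.42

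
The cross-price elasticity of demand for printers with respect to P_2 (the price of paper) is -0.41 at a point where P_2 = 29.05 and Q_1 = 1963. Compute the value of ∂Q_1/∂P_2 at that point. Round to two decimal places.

-27.70

ε = (∂Q_1/∂P_2)·(P_2/Q_1) ⇒ ∂Q_1/∂P_2 = ε·Q_1/P_2 = -0.41 × 1963/29.05 ≈ -27.70.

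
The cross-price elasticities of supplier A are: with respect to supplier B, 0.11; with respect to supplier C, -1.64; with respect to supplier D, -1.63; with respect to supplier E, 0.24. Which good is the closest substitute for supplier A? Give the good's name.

Substitutes have ε > 0. Among the positive values, 0.24 (supplier E) is largest.

supplier E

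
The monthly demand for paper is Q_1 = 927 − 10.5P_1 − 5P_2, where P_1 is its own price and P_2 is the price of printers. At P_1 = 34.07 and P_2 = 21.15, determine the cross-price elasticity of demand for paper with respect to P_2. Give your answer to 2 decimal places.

At P_1 = 34.07 and P_2 = 21.15: Q_1 = 463.515.
∂Q_1/∂P_2 = -5.
ε = (∂Q_1/∂P_2)(P_2/Q_1) = -5 × (21.15/463.515) ≈ -0.23.
Since ε < 0, paper and printers are complements.

-0.23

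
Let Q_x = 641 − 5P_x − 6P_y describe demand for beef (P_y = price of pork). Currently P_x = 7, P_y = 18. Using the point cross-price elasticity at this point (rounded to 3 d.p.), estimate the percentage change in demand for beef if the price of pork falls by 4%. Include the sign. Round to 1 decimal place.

At P_x = 7, P_y = 18: Q_x = 498.
∂Q_x/∂P_y = -6.
ε = (∂Q_x/∂P_y)(P_y/Q_x) = -6.0000 × 18/498 ≈ -0.217.
%ΔQ_x ≈ ε × %ΔP_y = -0.217 × (-4%) = 0.9%.

0.9%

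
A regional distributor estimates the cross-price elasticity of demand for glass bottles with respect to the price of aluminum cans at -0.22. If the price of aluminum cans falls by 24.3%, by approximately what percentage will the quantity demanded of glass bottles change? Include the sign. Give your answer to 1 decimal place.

%ΔQ ≈ ε × %ΔP of aluminum cans = -0.22 × (-24.3%) = 5.3%.

5.3%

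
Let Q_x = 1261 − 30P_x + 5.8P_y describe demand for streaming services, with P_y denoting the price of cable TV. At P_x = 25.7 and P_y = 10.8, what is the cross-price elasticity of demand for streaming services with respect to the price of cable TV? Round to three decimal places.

At P_x = 25.7 and P_y = 10.8: Q_x = 552.64.
∂Q_x/∂P_y = 5.8.
ε = (∂Q_x/∂P_y)(P_y/Q_x) = 5.8 × (10.8/552.64) ≈ 0.113.
Since ε > 0, streaming services and cable TV are substitutes.

0.113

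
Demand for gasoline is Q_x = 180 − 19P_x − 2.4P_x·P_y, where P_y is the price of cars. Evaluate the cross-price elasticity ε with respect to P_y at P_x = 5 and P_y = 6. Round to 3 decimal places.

At P_x = 5 and P_y = 6: Q_x = 13.
∂Q_x/∂P_y = -2.4P_x = -2.4(5) = -12.0000.
ε = (∂Q_x/∂P_y)(P_y/Q_x) = -12.0000 × (6/13) ≈ -5.538.

-5.538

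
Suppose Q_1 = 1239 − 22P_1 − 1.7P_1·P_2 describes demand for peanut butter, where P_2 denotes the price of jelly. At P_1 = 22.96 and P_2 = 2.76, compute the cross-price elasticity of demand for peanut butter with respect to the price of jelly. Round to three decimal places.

At P_1 = 22.96 and P_2 = 2.76: Q_1 = 626.152.
∂Q_1/∂P_2 = -1.7P_1 = -1.7(22.96) = -39.0320.
ε = (∂Q_1/∂P_2)(P_2/Q_1) = -39.0320 × (2.76/626.152) ≈ -0.172.
ε < 0: complements.

-0.172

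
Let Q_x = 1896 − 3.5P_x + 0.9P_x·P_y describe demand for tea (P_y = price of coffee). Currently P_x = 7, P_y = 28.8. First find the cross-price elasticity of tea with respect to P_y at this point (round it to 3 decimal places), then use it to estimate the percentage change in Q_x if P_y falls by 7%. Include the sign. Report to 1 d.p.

At P_x = 7, P_y = 28.8: Q_x = 2052.94.
∂Q_x/∂P_y = 0.9P_x = 6.3000.
ε = (∂Q_x/∂P_y)(P_y/Q_x) = 6.3000 × 28.8/2052.94 ≈ 0.088.
%ΔQ_x ≈ ε × %ΔP_y = 0.088 × (-7%) = -0.6%.

-0.6%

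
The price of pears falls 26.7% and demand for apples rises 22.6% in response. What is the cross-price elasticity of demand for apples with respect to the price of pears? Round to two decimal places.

ε = (%ΔQ of apples) / (%ΔP of pears) = (22.6%) / (-26.7%) ≈ -0.85.

-0.85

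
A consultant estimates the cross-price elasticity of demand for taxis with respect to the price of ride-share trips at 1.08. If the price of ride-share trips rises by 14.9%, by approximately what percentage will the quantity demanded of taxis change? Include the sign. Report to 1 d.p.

16.1%

%ΔQ ≈ ε × %ΔP of ride-share trips = 1.08 × (14.9%) = 16.1%.
Demand for taxis rises by about 16.1%.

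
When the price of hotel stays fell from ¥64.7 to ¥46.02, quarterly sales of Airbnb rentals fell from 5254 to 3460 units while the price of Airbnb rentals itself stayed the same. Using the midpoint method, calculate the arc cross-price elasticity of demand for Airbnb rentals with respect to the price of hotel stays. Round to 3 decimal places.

1.220

ΔQ_A = 3460 − 5254 = -1794; ΔP_B = 46.02 − 64.7 = -18.68.
Midpoints: Q̄_A = 4357.0, P̄_B = 55.36.
ε = (ΔQ_A/Q̄_A)/(ΔP_B/P̄_B) = (-1794/4357.0)/(-18.68/55.36) ≈ 1.220.
ε > 0: Airbnb rentals and hotel stays are substitutes.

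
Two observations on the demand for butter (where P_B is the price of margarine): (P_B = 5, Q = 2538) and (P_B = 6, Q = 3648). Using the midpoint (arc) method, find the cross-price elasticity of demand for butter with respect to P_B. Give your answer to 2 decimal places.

ΔQ_A = 3648 − 2538 = 1110; ΔP_B = 6 − 5 = 1.
Midpoints: Q̄_A = 3093.0, P̄_B = 5.50.
ε = (ΔQ_A/Q̄_A)/(ΔP_B/P̄_B) = (1110/3093.0)/(1/5.50) ≈ 1.97.

1.97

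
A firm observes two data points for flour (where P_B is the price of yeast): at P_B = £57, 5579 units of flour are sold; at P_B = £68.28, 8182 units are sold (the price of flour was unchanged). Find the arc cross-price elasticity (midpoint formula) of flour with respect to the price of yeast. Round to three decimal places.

ΔQ_A = 8182 − 5579 = 2603; ΔP_B = 68.28 − 57 = 11.28.
Midpoints: Q̄_A = 6880.5, P̄_B = 62.64.
ε = (ΔQ_A/Q̄_A)/(ΔP_B/P̄_B) = (2603/6880.5)/(11.28/62.64) ≈ 2.101.
ε > 0: flour and yeast are substitutes.

2.101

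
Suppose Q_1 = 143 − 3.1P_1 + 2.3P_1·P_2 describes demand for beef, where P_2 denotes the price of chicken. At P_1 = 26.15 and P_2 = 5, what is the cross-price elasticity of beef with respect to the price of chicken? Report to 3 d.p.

At P_1 = 26.15 and P_2 = 5: Q_1 = 362.66.
∂Q_1/∂P_2 = 2.3P_1 = 2.3(26.15) = 60.1450.
ε = (∂Q_1/∂P_2)(P_2/Q_1) = 60.1450 × (5/362.66) ≈ 0.829.

0.829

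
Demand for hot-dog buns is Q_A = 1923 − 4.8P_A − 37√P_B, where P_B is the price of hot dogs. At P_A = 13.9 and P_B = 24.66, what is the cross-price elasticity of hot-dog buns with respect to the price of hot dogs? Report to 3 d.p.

At P_A = 13.9 and P_B = 24.66: Q_A = 1672.542.
∂Q_A/∂P_B = -37/(2√P_B) = -37/(2√24.66) = -3.7254.
ε = (∂Q_A/∂P_B)(P_B/Q_A) = -3.7254 × (24.66/1672.542) ≈ -0.055.

-0.055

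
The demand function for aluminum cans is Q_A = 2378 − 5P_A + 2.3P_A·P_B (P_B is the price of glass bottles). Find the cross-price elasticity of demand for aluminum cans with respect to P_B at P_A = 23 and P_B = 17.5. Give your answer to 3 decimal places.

0.290

At P_A = 23 and P_B = 17.5: Q_A = 3188.75.
∂Q_A/∂P_B = 2.3P_A = 2.3(23) = 52.9000.
ε = (∂Q_A/∂P_B)(P_B/Q_A) = 52.9000 × (17.5/3188.75) ≈ 0.290.
ε > 0: substitutes.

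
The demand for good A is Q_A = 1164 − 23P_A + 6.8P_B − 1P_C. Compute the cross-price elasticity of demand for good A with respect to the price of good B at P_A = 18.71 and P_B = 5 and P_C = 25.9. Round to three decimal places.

At P_A = 18.71 and P_B = 5 and P_C = 25.9: Q_A = 741.77.
∂Q_A/∂P_B = 6.8.
ε = (∂Q_A/∂P_B)(P_B/Q_A) = 6.8 × (5/741.77) ≈ 0.046.

0.046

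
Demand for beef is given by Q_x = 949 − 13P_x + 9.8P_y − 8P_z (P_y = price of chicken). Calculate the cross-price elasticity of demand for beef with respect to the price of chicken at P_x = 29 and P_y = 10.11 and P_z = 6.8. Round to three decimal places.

At P_x = 29 and P_y = 10.11 and P_z = 6.8: Q_x = 616.678.
∂Q_x/∂P_y = 9.8.
ε = (∂Q_x/∂P_y)(P_y/Q_x) = 9.8 × (10.11/616.678) ≈ 0.161.

0.161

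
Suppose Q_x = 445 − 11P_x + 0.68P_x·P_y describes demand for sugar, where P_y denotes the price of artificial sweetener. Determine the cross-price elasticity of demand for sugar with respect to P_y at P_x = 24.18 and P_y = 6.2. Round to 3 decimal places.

At P_x = 24.18 and P_y = 6.2: Q_x = 280.963.
∂Q_x/∂P_y = 0.68P_x = 0.68(24.18) = 16.4424.
ε = (∂Q_x/∂P_y)(P_y/Q_x) = 16.4424 × (6.2/280.963) ≈ 0.363.

0.363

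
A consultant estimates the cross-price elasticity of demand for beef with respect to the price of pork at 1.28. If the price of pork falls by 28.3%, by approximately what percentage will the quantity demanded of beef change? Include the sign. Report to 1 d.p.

-36.2%

%ΔQ ≈ ε × %ΔP of pork = 1.28 × (-28.3%) = -36.2%.
Demand for beef falls by about 36.2%.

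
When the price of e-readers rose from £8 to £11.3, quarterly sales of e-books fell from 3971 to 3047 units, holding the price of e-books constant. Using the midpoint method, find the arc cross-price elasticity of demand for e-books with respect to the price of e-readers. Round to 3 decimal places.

-0.770

ΔQ_A = 3047 − 3971 = -924; ΔP_B = 11.3 − 8 = 3.3.
Midpoints: Q̄_A = 3509.0, P̄_B = 9.65.
ε = (ΔQ_A/Q̄_A)/(ΔP_B/P̄_B) = (-924/3509.0)/(3.3/9.65) ≈ -0.770.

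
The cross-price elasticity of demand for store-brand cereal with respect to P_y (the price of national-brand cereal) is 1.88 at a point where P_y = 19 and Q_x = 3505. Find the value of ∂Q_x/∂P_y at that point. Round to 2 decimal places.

346.81

ε = (∂Q_x/∂P_y)·(P_y/Q_x) ⇒ ∂Q_x/∂P_y = ε·Q_x/P_y = 1.88 × 3505/19 ≈ 346.81.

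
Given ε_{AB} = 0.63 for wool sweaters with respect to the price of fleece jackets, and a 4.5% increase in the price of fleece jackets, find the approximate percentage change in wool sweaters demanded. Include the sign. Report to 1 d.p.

2.8%

%ΔQ ≈ ε × %ΔP of fleece jackets = 0.63 × (4.5%) = 2.8%.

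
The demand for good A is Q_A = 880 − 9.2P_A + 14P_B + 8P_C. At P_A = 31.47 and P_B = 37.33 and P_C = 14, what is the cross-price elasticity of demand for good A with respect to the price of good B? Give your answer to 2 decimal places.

0.43

At P_A = 31.47 and P_B = 37.33 and P_C = 14: Q_A = 1225.096.
∂Q_A/∂P_B = 14.
ε = (∂Q_A/∂P_B)(P_B/Q_A) = 14 × (37.33/1225.096) ≈ 0.43.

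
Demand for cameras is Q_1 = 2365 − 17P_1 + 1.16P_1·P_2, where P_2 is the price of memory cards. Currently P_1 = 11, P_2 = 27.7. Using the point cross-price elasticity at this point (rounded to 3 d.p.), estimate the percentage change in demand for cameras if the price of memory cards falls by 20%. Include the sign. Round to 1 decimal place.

At P_1 = 11, P_2 = 27.7: Q_1 = 2531.452.
∂Q_1/∂P_2 = 1.16P_1 = 12.7600.
ε = (∂Q_1/∂P_2)(P_2/Q_1) = 12.7600 × 27.7/2531.452 ≈ 0.140.
%ΔQ_1 ≈ ε × %ΔP_2 = 0.140 × (-20%) = -2.8%.

-2.8%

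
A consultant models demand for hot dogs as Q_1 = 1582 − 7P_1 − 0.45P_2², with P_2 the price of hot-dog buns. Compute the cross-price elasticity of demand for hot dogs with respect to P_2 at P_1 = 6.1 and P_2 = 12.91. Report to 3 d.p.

-0.102

At P_1 = 6.1 and P_2 = 12.91: Q_1 = 1464.299.
∂Q_1/∂P_2 = -0.9P_2 = -0.9(12.91) = -11.6190.
ε = (∂Q_1/∂P_2)(P_2/Q_1) = -11.6190 × (12.91/1464.299) ≈ -0.102.
ε < 0: complements.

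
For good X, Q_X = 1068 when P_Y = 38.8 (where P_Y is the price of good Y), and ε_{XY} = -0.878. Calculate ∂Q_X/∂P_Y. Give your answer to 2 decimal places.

-24.17

ε = (∂Q_X/∂P_Y)·(P_Y/Q_X) ⇒ ∂Q_X/∂P_Y = ε·Q_X/P_Y = -0.878 × 1068/38.8 ≈ -24.17.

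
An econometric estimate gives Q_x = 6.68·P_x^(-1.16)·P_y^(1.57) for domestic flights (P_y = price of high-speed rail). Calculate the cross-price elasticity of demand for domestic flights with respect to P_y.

In a log-linear (constant-elasticity) demand function, the coefficient on the exponent of P_y is the cross-price elasticity.
ε = 1.57. Positive, so domestic flights and high-speed rail are substitutes.

1.57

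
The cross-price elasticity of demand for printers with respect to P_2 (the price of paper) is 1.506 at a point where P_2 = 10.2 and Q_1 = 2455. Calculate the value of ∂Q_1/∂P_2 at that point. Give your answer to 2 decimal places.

362.47

ε = (∂Q_1/∂P_2)·(P_2/Q_1) ⇒ ∂Q_1/∂P_2 = ε·Q_1/P_2 = 1.506 × 2455/10.2 ≈ 362.47.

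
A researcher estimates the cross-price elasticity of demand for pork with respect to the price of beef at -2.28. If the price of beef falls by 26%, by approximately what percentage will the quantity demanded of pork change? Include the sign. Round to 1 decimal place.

59.3%

%ΔQ ≈ ε × %ΔP of beef = -2.28 × (-26%) = 59.3%.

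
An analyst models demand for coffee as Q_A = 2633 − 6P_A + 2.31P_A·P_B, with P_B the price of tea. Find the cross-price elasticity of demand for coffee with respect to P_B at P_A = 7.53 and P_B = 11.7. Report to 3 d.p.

0.073

At P_A = 7.53 and P_B = 11.7: Q_A = 2791.333.
∂Q_A/∂P_B = 2.31P_A = 2.31(7.53) = 17.3943.
ε = (∂Q_A/∂P_B)(P_B/Q_A) = 17.3943 × (11.7/2791.333) ≈ 0.073.
ε > 0: substitutes.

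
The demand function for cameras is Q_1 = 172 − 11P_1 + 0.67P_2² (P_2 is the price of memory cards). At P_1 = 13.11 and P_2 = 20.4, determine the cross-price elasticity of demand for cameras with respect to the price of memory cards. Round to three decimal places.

1.819

At P_1 = 13.11 and P_2 = 20.4: Q_1 = 306.617.
∂Q_1/∂P_2 = 1.34P_2 = 1.34(20.4) = 27.3360.
ε = (∂Q_1/∂P_2)(P_2/Q_1) = 27.3360 × (20.4/306.617) ≈ 1.819.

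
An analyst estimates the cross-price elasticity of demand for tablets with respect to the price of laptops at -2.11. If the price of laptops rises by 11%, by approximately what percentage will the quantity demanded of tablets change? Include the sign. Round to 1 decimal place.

-23.2%

%ΔQ ≈ ε × %ΔP of laptops = -2.11 × (11%) = -23.2%.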